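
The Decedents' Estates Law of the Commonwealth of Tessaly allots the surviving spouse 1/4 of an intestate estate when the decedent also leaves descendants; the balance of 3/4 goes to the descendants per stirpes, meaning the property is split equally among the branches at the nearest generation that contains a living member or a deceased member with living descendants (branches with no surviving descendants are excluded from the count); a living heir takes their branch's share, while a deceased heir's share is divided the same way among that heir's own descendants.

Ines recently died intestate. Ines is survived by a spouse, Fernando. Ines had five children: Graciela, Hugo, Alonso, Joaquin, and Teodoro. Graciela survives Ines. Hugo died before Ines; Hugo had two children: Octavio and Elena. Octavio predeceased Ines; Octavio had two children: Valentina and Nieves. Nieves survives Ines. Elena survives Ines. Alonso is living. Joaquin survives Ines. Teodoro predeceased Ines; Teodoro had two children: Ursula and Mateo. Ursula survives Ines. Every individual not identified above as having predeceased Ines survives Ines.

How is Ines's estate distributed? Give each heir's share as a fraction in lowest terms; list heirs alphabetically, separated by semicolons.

Fernando, as surviving spouse, takes 1/4.
The remaining 3/4 passes to Ines's descendants per stirpes.
The 3/4 is divided into 5 equal shares of 3/20 among Graciela, Hugo, Alonso, Joaquin, Teodoro.
Graciela is living and takes 3/20.
Hugo predeceased; the 3/20 allotted to Hugo's branch passes to Hugo's issue by representation.
The 3/20 is divided into 2 equal shares of 3/40 among Octavio, Elena.
Octavio predeceased; the 3/40 allotted to Octavio's branch passes to Octavio's issue by representation.
The 3/40 is divided into 2 equal shares of 3/80 among Valentina, Nieves.
Valentina is living and takes 3/80.
Nieves is living and takes 3/80.
Elena is living and takes 3/40.
Alonso is living and takes 3/20.
Joaquin is living and takes 3/20.
Teodoro predeceased; the 3/20 allotted to Teodoro's branch passes to Teodoro's issue by representation.
The 3/20 is divided into 2 equal shares of 3/40 among Ursula, Mateo.
Ursula is living and takes 3/40.
Mateo is living and takes 3/40.

Alonso 3/20; Elena 3/40; Fernando 1/4; Graciela 3/20; Joaquin 3/20; Mateo 3/40; Nieves 3/80; Ursula 3/40; Valentina 3/80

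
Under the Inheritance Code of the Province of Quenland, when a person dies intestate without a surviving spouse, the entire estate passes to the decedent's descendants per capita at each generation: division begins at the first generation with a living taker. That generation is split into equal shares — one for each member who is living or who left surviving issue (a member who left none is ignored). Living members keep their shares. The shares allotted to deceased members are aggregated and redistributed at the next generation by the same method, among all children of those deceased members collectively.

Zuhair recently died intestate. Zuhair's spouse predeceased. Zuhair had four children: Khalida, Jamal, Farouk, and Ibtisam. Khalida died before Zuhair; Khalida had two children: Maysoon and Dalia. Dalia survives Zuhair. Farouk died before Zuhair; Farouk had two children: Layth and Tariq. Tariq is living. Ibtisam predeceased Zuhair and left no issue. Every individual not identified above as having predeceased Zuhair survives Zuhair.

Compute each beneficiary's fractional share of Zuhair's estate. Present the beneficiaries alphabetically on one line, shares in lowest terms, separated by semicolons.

There is no surviving spouse, so the entire estate passes to Zuhair's descendants per capita at each generation.
At generation 1 (Khalida, Jamal, Farouk) there are 3 shares of (1)/3 = 1/3 each.
Living: Jamal — each takes 1/3.
Deceased: Khalida and Farouk. Their combined 2/3 is pooled and carried to generation 2.
At generation 2 (Maysoon, Dalia, Layth, Tariq) there are 4 shares of (2/3)/4 = 1/6 each.
Living: Maysoon, Dalia, Layth, and Tariq — each takes 1/6.

Dalia 1/6; Jamal 1/3; Layth 1/6; Maysoon 1/6; Tariq 1/6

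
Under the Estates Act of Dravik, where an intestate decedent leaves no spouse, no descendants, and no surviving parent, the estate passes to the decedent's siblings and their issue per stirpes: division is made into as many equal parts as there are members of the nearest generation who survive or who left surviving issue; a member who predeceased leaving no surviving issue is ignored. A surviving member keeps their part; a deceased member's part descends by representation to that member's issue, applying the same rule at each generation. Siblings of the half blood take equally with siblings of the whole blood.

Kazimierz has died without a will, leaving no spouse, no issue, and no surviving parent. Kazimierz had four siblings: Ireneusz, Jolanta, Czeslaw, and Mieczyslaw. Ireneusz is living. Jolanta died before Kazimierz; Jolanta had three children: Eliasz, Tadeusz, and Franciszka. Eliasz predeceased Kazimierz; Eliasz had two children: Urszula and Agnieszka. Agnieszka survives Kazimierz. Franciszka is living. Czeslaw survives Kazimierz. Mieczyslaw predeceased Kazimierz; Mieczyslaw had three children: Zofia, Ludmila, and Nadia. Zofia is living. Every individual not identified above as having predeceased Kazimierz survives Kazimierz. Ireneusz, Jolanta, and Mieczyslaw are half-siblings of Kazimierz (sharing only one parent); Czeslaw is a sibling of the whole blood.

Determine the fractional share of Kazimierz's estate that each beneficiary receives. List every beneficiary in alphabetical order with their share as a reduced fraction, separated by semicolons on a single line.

Agnieszka 1/24; Czeslaw 1/4; Franciszka 1/12; Ireneusz 1/4; Ludmila 1/12; Nadia 1/12; Tadeusz 1/12; Urszula 1/24; Zofia 1/12

No spouse, descendants, or parent survives, so the estate passes to Kazimierz's siblings per stirpes.
Half-blood and whole-blood siblings take equally under the stated rule.
The estate is divided into 4 equal shares of 1/4 among Ireneusz, Jolanta, Czeslaw, Mieczyslaw.
Ireneusz is living and takes 1/4.
Jolanta predeceased; the 1/4 allotted to Jolanta's branch passes to Jolanta's issue by representation.
The 1/4 is divided into 3 equal shares of 1/12 among Eliasz, Tadeusz, Franciszka.
Eliasz predeceased; the 1/12 allotted to Eliasz's branch passes to Eliasz's issue by representation.
The 1/12 is divided into 2 equal shares of 1/24 among Urszula, Agnieszka.
Urszula is living and takes 1/24.
Agnieszka is living and takes 1/24.
Tadeusz is living and takes 1/12.
Franciszka is living and takes 1/12.
Czeslaw is living and takes 1/4.
Mieczyslaw predeceased; the 1/4 allotted to Mieczyslaw's branch passes to Mieczyslaw's issue by representation.
The 1/4 is divided into 3 equal shares of 1/12 among Zofia, Ludmila, Nadia.
Zofia is living and takes 1/12.
Ludmila is living and takes 1/12.
Nadia is living and takes 1/12.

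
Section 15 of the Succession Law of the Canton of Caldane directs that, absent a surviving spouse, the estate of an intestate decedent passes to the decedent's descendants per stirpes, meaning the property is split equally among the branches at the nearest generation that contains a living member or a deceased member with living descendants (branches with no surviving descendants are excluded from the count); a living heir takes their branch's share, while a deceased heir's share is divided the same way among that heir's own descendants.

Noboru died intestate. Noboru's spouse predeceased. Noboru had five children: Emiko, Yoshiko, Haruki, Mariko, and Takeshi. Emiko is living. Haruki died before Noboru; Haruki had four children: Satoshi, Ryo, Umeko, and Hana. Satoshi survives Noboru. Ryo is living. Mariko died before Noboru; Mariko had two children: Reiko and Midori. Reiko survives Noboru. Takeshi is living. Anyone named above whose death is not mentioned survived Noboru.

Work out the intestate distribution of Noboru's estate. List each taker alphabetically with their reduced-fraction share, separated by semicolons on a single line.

Emiko 1/5; Hana 1/20; Midori 1/10; Reiko 1/10; Ryo 1/20; Satoshi 1/20; Takeshi 1/5; Umeko 1/20; Yoshiko 1/5

There is no surviving spouse, so the entire estate passes to Noboru's descendants per stirpes.
The estate is divided into 5 equal shares of 1/5 among Emiko, Yoshiko, Haruki, Mariko, Takeshi.
Emiko is living and takes 1/5.
Yoshiko is living and takes 1/5.
Haruki predeceased; the 1/5 allotted to Haruki's branch passes to Haruki's issue by representation.
The 1/5 is divided into 4 equal shares of 1/20 among Satoshi, Ryo, Umeko, Hana.
Satoshi is living and takes 1/20.
Ryo is living and takes 1/20.
Umeko is living and takes 1/20.
Hana is living and takes 1/20.
Mariko predeceased; the 1/5 allotted to Mariko's branch passes to Mariko's issue by representation.
The 1/5 is divided into 2 equal shares of 1/10 among Reiko, Midori.
Reiko is living and takes 1/10.
Midori is living and takes 1/10.
Takeshi is living and takes 1/5.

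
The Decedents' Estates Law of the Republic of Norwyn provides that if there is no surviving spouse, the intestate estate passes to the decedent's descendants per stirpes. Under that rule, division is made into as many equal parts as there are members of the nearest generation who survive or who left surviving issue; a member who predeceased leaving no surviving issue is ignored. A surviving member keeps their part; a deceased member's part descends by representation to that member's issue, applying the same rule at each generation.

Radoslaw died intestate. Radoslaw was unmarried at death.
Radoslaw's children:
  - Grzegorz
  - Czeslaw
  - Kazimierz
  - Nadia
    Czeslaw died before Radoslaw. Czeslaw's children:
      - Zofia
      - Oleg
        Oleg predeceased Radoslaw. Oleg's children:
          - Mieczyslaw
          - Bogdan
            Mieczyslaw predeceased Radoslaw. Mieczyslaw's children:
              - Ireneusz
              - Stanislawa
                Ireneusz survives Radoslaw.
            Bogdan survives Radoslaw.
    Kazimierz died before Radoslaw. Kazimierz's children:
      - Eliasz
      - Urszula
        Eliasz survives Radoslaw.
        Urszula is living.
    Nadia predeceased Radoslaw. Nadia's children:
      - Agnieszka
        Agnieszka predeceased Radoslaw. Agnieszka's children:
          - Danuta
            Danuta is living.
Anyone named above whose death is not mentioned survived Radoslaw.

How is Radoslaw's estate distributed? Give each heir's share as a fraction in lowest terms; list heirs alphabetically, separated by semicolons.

Bogdan 1/16; Danuta 1/4; Eliasz 1/8; Grzegorz 1/4; Ireneusz 1/32; Stanislawa 1/32; Urszula 1/8; Zofia 1/8

There is no surviving spouse, so the entire estate passes to Radoslaw's descendants per stirpes.
The estate is divided into 4 equal shares of 1/4 among Grzegorz, Czeslaw, Kazimierz, Nadia.
Grzegorz is living and takes 1/4.
Czeslaw predeceased; the 1/4 allotted to Czeslaw's branch passes to Czeslaw's issue by representation.
The 1/4 is divided into 2 equal shares of 1/8 among Zofia, Oleg.
Zofia is living and takes 1/8.
Oleg predeceased; the 1/8 allotted to Oleg's branch passes to Oleg's issue by representation.
The 1/8 is divided into 2 equal shares of 1/16 among Mieczyslaw, Bogdan.
Mieczyslaw predeceased; the 1/16 allotted to Mieczyslaw's branch passes to Mieczyslaw's issue by representation.
The 1/16 is divided into 2 equal shares of 1/32 among Ireneusz, Stanislawa.
Ireneusz is living and takes 1/32.
Stanislawa is living and takes 1/32.
Bogdan is living and takes 1/16.
Kazimierz predeceased; the 1/4 allotted to Kazimierz's branch passes to Kazimierz's issue by representation.
The 1/4 is divided into 2 equal shares of 1/8 among Eliasz, Urszula.
Eliasz is living and takes 1/8.
Urszula is living and takes 1/8.
Nadia predeceased; the 1/4 allotted to Nadia's branch passes to Nadia's issue by representation.
Agnieszka's line is the sole branch at this level, so the full 1/4 passes to Agnieszka's issue by representation.
Danuta is the sole taker at this level and receives the full 1/4.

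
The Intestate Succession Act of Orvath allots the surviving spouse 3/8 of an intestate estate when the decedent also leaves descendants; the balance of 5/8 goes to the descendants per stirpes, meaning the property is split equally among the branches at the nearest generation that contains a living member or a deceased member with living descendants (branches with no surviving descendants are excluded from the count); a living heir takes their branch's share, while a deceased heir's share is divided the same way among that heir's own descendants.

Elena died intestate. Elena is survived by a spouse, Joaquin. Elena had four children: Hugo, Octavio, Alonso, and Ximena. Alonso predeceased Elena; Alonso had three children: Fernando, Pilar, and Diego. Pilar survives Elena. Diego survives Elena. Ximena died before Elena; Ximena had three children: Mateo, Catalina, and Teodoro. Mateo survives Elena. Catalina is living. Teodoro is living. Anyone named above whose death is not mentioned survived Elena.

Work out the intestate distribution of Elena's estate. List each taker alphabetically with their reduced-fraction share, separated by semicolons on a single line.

Catalina 5/96; Diego 5/96; Fernando 5/96; Hugo 5/32; Joaquin 3/8; Mateo 5/96; Octavio 5/32; Pilar 5/96; Teodoro 5/96

Joaquin, as surviving spouse, takes 3/8.
The remaining 5/8 passes to Elena's descendants per stirpes.
The 5/8 is divided into 4 equal shares of 5/32 among Hugo, Octavio, Alonso, Ximena.
Hugo is living and takes 5/32.
Octavio is living and takes 5/32.
Alonso predeceased; the 5/32 allotted to Alonso's branch passes to Alonso's issue by representation.
The 5/32 is divided into 3 equal shares of 5/96 among Fernando, Pilar, Diego.
Fernando is living and takes 5/96.
Pilar is living and takes 5/96.
Diego is living and takes 5/96.
Ximena predeceased; the 5/32 allotted to Ximena's branch passes to Ximena's issue by representation.
The 5/32 is divided into 3 equal shares of 5/96 among Mateo, Catalina, Teodoro.
Mateo is living and takes 5/96.
Catalina is living and takes 5/96.
Teodoro is living and takes 5/96.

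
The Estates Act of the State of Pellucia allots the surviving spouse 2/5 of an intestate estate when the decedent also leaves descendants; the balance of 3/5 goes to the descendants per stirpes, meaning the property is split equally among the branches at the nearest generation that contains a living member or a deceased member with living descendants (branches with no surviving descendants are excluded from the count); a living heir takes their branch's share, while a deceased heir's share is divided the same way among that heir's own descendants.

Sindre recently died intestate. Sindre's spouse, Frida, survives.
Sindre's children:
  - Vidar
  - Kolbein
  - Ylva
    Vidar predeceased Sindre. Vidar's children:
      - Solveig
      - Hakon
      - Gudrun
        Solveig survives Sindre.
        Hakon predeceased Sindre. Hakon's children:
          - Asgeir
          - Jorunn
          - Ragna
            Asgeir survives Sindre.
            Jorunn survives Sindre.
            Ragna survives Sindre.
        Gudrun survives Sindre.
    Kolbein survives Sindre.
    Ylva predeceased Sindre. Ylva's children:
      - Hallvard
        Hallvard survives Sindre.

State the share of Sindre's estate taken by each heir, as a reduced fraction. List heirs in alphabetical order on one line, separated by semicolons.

Asgeir 1/45; Frida 2/5; Gudrun 1/15; Hallvard 1/5; Jorunn 1/45; Kolbein 1/5; Ragna 1/45; Solveig 1/15

Frida, as surviving spouse, takes 2/5.
The remaining 3/5 passes to Sindre's descendants per stirpes.
The 3/5 is divided into 3 equal shares of 1/5 among Vidar, Kolbein, Ylva.
Vidar predeceased; the 1/5 allotted to Vidar's branch passes to Vidar's issue by representation.
The 1/5 is divided into 3 equal shares of 1/15 among Solveig, Hakon, Gudrun.
Solveig is living and takes 1/15.
Hakon predeceased; the 1/15 allotted to Hakon's branch passes to Hakon's issue by representation.
The 1/15 is divided into 3 equal shares of 1/45 among Asgeir, Jorunn, Ragna.
Asgeir is living and takes 1/45.
Jorunn is living and takes 1/45.
Ragna is living and takes 1/45.
Gudrun is living and takes 1/15.
Kolbein is living and takes 1/5.
Ylva predeceased; the 1/5 allotted to Ylva's branch passes to Ylva's issue by representation.
Hallvard is the sole taker at this level and receives the full 1/5.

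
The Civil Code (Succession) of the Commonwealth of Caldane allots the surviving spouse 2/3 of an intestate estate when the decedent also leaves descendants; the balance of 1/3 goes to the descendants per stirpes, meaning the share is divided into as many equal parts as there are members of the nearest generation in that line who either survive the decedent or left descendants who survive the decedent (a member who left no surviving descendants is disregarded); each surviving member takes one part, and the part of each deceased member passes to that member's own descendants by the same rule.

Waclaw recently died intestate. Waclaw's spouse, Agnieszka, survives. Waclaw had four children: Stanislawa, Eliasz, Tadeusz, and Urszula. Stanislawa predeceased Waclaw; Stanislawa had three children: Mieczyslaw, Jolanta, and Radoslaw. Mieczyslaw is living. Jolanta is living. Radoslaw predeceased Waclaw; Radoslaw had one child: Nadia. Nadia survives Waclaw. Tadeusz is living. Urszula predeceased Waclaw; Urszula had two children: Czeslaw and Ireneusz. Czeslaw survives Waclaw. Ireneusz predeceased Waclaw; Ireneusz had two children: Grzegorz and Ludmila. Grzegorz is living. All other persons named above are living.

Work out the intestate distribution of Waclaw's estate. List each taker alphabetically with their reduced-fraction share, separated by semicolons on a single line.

Agnieszka 2/3; Czeslaw 1/24; Eliasz 1/12; Grzegorz 1/48; Jolanta 1/36; Ludmila 1/48; Mieczyslaw 1/36; Nadia 1/36; Tadeusz 1/12

Agnieszka, as surviving spouse, takes 2/3.
The remaining 1/3 passes to Waclaw's descendants per stirpes.
The 1/3 is divided into 4 equal shares of 1/12 among Stanislawa, Eliasz, Tadeusz, Urszula.
Stanislawa predeceased; the 1/12 allotted to Stanislawa's branch passes to Stanislawa's issue by representation.
The 1/12 is divided into 3 equal shares of 1/36 among Mieczyslaw, Jolanta, Radoslaw.
Mieczyslaw is living and takes 1/36.
Jolanta is living and takes 1/36.
Radoslaw predeceased; the 1/36 allotted to Radoslaw's branch passes to Radoslaw's issue by representation.
Nadia is the sole taker at this level and receives the full 1/36.
Eliasz is living and takes 1/12.
Tadeusz is living and takes 1/12.
Urszula predeceased; the 1/12 allotted to Urszula's branch passes to Urszula's issue by representation.
The 1/12 is divided into 2 equal shares of 1/24 among Czeslaw, Ireneusz.
Czeslaw is living and takes 1/24.
Ireneusz predeceased; the 1/24 allotted to Ireneusz's branch passes to Ireneusz's issue by representation.
The 1/24 is divided into 2 equal shares of 1/48 among Grzegorz, Ludmila.
Grzegorz is living and takes 1/48.
Ludmila is living and takes 1/48.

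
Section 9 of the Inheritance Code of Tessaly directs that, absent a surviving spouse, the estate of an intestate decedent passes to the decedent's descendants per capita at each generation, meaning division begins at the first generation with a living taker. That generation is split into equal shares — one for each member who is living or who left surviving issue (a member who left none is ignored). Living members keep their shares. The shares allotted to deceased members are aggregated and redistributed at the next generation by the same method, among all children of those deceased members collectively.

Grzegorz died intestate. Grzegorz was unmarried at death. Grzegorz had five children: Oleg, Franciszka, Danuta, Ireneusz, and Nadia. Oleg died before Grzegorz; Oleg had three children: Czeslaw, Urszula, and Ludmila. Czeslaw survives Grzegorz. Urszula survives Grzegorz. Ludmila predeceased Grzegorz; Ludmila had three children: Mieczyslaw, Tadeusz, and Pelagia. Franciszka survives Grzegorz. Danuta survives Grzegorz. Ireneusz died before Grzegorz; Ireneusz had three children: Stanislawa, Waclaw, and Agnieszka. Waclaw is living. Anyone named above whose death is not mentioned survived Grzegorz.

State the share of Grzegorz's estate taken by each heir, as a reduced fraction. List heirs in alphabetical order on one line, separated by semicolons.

Agnieszka 1/15; Czeslaw 1/15; Danuta 1/5; Franciszka 1/5; Mieczyslaw 1/45; Nadia 1/5; Pelagia 1/45; Stanislawa 1/15; Tadeusz 1/45; Urszula 1/15; Waclaw 1/15

There is no surviving spouse, so the entire estate passes to Grzegorz's descendants per capita at each generation.
At generation 1 (Oleg, Franciszka, Danuta, Ireneusz, Nadia) there are 5 shares of (1)/5 = 1/5 each.
Living: Franciszka, Danuta, and Nadia — each takes 1/5.
Deceased: Oleg and Ireneusz. Their combined 2/5 is pooled and carried to generation 2.
At generation 2 (Czeslaw, Urszula, Ludmila, Stanislawa, Waclaw, Agnieszka) there are 6 shares of (2/5)/6 = 1/15 each.
Living: Czeslaw, Urszula, Stanislawa, Waclaw, and Agnieszka — each takes 1/15.
Deceased: Ludmila. That 1/15 share is carried to generation 3.
At generation 3 (Mieczyslaw, Tadeusz, Pelagia) there are 3 shares of (1/15)/3 = 1/45 each.
Living: Mieczyslaw, Tadeusz, and Pelagia — each takes 1/45.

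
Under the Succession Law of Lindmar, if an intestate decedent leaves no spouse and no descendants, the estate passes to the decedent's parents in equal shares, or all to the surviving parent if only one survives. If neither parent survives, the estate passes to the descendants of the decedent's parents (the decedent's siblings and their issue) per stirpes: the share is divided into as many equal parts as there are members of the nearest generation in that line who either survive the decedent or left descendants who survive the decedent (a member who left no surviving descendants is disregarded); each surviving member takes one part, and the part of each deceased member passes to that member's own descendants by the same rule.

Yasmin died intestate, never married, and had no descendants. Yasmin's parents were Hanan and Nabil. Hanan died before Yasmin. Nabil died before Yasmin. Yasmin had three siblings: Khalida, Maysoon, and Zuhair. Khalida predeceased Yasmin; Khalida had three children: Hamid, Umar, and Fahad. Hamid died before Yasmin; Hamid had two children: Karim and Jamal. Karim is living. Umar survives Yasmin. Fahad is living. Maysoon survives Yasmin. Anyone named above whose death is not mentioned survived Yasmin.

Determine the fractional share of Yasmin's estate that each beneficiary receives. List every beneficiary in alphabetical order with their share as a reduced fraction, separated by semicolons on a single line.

Neither parent survives and there are no descendants, so the estate passes to Yasmin's siblings and their issue per stirpes.
The estate is divided into 3 equal shares of 1/3 among Khalida, Maysoon, Zuhair.
Khalida predeceased; the 1/3 allotted to Khalida's branch passes to Khalida's issue by representation.
The 1/3 is divided into 3 equal shares of 1/9 among Hamid, Umar, Fahad.
Hamid predeceased; the 1/9 allotted to Hamid's branch passes to Hamid's issue by representation.
The 1/9 is divided into 2 equal shares of 1/18 among Karim, Jamal.
Karim is living and takes 1/18.
Jamal is living and takes 1/18.
Umar is living and takes 1/9.
Fahad is living and takes 1/9.
Maysoon is living and takes 1/3.
Zuhair is living and takes 1/3.

Fahad 1/9; Jamal 1/18; Karim 1/18; Maysoon 1/3; Umar 1/9; Zuhair 1/3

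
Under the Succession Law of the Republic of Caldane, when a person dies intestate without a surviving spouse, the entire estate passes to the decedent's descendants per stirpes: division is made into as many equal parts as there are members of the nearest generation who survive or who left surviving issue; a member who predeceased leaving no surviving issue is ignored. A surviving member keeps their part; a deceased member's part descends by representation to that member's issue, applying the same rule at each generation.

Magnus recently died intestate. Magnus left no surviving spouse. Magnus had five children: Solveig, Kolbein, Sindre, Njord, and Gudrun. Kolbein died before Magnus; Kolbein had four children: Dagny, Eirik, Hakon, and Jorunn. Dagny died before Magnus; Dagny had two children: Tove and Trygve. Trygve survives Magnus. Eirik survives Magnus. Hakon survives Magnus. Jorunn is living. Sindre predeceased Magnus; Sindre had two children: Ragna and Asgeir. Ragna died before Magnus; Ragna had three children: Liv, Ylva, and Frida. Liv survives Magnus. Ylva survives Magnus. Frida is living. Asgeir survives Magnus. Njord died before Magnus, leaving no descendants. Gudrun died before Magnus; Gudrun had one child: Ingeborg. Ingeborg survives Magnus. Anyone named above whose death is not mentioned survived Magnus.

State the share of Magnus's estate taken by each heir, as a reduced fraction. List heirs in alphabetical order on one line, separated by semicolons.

Asgeir 1/8; Eirik 1/16; Frida 1/24; Hakon 1/16; Ingeborg 1/4; Jorunn 1/16; Liv 1/24; Solveig 1/4; Tove 1/32; Trygve 1/32; Ylva 1/24

There is no surviving spouse, so the entire estate passes to Magnus's descendants per stirpes.
Njord left no surviving issue, so that branch lapses and is disregarded.
The estate is divided into 4 equal shares of 1/4 among Solveig, Kolbein, Sindre, Gudrun.
Solveig is living and takes 1/4.
Kolbein predeceased; the 1/4 allotted to Kolbein's branch passes to Kolbein's issue by representation.
The 1/4 is divided into 4 equal shares of 1/16 among Dagny, Eirik, Hakon, Jorunn.
Dagny predeceased; the 1/16 allotted to Dagny's branch passes to Dagny's issue by representation.
The 1/16 is divided into 2 equal shares of 1/32 among Tove, Trygve.
Tove is living and takes 1/32.
Trygve is living and takes 1/32.
Eirik is living and takes 1/16.
Hakon is living and takes 1/16.
Jorunn is living and takes 1/16.
Sindre predeceased; the 1/4 allotted to Sindre's branch passes to Sindre's issue by representation.
The 1/4 is divided into 2 equal shares of 1/8 among Ragna, Asgeir.
Ragna predeceased; the 1/8 allotted to Ragna's branch passes to Ragna's issue by representation.
The 1/8 is divided into 3 equal shares of 1/24 among Liv, Ylva, Frida.
Liv is living and takes 1/24.
Ylva is living and takes 1/24.
Frida is living and takes 1/24.
Asgeir is living and takes 1/8.
Gudrun predeceased; the 1/4 allotted to Gudrun's branch passes to Gudrun's issue by representation.
Ingeborg is the sole taker at this level and receives the full 1/4.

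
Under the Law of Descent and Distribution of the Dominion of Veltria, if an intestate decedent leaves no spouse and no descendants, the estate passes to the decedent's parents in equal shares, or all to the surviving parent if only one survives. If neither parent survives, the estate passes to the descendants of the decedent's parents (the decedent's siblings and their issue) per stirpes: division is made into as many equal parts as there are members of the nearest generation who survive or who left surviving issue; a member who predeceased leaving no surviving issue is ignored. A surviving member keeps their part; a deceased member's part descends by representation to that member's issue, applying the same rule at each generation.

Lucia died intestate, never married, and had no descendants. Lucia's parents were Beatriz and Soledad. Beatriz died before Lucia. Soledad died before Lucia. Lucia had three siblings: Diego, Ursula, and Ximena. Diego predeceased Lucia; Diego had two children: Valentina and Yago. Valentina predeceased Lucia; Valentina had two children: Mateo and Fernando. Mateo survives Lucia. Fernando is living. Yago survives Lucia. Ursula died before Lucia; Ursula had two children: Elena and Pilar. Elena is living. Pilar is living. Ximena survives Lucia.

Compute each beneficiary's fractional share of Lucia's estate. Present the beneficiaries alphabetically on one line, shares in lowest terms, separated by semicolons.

Neither parent survives and there are no descendants, so the estate passes to Lucia's siblings and their issue per stirpes.
The estate is divided into 3 equal shares of 1/3 among Diego, Ursula, Ximena.
Diego predeceased; the 1/3 allotted to Diego's branch passes to Diego's issue by representation.
The 1/3 is divided into 2 equal shares of 1/6 among Valentina, Yago.
Valentina predeceased; the 1/6 allotted to Valentina's branch passes to Valentina's issue by representation.
The 1/6 is divided into 2 equal shares of 1/12 among Mateo, Fernando.
Mateo is living and takes 1/12.
Fernando is living and takes 1/12.
Yago is living and takes 1/6.
Ursula predeceased; the 1/3 allotted to Ursula's branch passes to Ursula's issue by representation.
The 1/3 is divided into 2 equal shares of 1/6 among Elena, Pilar.
Elena is living and takes 1/6.
Pilar is living and takes 1/6.
Ximena is living and takes 1/3.

Elena 1/6; Fernando 1/12; Mateo 1/12; Pilar 1/6; Ximena 1/3; Yago 1/6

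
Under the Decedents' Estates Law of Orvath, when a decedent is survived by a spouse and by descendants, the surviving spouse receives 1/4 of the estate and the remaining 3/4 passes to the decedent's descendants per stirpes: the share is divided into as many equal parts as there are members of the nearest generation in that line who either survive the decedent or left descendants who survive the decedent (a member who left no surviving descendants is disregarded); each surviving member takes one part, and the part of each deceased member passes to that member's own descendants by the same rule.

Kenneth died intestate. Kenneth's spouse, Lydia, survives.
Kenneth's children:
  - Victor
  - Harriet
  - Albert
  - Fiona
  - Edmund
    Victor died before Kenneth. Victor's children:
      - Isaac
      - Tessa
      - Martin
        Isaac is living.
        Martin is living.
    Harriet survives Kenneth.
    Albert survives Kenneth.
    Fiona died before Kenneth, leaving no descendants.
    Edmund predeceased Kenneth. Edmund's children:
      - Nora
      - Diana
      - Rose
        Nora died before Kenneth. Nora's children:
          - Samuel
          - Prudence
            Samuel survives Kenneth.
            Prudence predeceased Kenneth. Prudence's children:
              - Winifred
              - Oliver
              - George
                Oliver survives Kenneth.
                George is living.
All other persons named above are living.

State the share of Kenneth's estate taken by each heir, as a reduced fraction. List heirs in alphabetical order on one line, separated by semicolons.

Lydia, as surviving spouse, takes 1/4.
The remaining 3/4 passes to Kenneth's descendants per stirpes.
Fiona left no surviving issue, so that branch lapses and is disregarded.
The 3/4 is divided into 4 equal shares of 3/16 among Victor, Harriet, Albert, Edmund.
Victor predeceased; the 3/16 allotted to Victor's branch passes to Victor's issue by representation.
The 3/16 is divided into 3 equal shares of 1/16 among Isaac, Tessa, Martin.
Isaac is living and takes 1/16.
Tessa is living and takes 1/16.
Martin is living and takes 1/16.
Harriet is living and takes 3/16.
Albert is living and takes 3/16.
Edmund predeceased; the 3/16 allotted to Edmund's branch passes to Edmund's issue by representation.
The 3/16 is divided into 3 equal shares of 1/16 among Nora, Diana, Rose.
Nora predeceased; the 1/16 allotted to Nora's branch passes to Nora's issue by representation.
The 1/16 is divided into 2 equal shares of 1/32 among Samuel, Prudence.
Samuel is living and takes 1/32.
Prudence predeceased; the 1/32 allotted to Prudence's branch passes to Prudence's issue by representation.
The 1/32 is divided into 3 equal shares of 1/96 among Winifred, Oliver, George.
Winifred is living and takes 1/96.
Oliver is living and takes 1/96.
George is living and takes 1/96.
Diana is living and takes 1/16.
Rose is living and takes 1/16.

Albert 3/16; Diana 1/16; George 1/96; Harriet 3/16; Isaac 1/16; Lydia 1/4; Martin 1/16; Oliver 1/96; Rose 1/16; Samuel 1/32; Tessa 1/16; Winifred 1/96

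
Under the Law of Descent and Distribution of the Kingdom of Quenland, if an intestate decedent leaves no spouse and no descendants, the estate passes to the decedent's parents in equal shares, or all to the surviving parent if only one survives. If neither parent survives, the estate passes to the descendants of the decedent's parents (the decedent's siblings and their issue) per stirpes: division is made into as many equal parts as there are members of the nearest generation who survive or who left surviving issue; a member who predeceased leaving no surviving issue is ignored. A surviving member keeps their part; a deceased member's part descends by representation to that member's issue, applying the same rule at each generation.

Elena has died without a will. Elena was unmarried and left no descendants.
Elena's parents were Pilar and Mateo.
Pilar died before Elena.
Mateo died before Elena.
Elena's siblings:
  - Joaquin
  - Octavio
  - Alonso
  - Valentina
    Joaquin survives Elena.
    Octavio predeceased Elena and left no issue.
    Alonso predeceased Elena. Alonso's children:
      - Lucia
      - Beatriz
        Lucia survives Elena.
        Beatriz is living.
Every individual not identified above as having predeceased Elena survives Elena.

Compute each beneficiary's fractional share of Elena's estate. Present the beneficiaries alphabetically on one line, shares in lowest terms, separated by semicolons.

Beatriz 1/6; Joaquin 1/3; Lucia 1/6; Valentina 1/3

Neither parent survives and there are no descendants, so the estate passes to Elena's siblings and their issue per stirpes.
Octavio left no surviving issue, so that branch lapses and is disregarded.
The estate is divided into 3 equal shares of 1/3 among Joaquin, Alonso, Valentina.
Joaquin is living and takes 1/3.
Alonso predeceased; the 1/3 allotted to Alonso's branch passes to Alonso's issue by representation.
The 1/3 is divided into 2 equal shares of 1/6 among Lucia, Beatriz.
Lucia is living and takes 1/6.
Beatriz is living and takes 1/6.
Valentina is living and takes 1/3.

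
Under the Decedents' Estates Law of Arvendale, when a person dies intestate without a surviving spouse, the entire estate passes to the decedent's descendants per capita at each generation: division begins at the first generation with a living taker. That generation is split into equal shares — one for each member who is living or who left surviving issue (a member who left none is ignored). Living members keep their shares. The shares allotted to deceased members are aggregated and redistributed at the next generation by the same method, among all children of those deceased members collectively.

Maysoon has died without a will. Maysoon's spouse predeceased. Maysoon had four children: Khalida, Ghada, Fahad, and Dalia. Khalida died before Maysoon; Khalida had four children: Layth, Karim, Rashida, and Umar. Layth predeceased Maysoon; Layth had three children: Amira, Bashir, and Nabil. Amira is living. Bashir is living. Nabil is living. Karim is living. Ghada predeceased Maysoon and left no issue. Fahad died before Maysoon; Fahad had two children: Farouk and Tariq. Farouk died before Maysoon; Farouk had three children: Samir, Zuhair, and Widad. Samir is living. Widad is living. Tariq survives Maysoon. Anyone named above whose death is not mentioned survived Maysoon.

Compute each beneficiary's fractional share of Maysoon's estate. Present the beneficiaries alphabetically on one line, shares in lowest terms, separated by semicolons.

Amira 1/27; Bashir 1/27; Dalia 1/3; Karim 1/9; Nabil 1/27; Rashida 1/9; Samir 1/27; Tariq 1/9; Umar 1/9; Widad 1/27; Zuhair 1/27

There is no surviving spouse, so the entire estate passes to Maysoon's descendants per capita at each generation.
At generation 1 (Khalida, Fahad, Dalia) there are 3 shares of (1)/3 = 1/3 each.
Living: Dalia — each takes 1/3.
Deceased: Khalida and Fahad. Their combined 2/3 is pooled and carried to generation 2.
At generation 2 (Layth, Karim, Rashida, Umar, Farouk, Tariq) there are 6 shares of (2/3)/6 = 1/9 each.
Living: Karim, Rashida, Umar, and Tariq — each takes 1/9.
Deceased: Layth and Farouk. Their combined 2/9 is pooled and carried to generation 3.
At generation 3 (Amira, Bashir, Nabil, Samir, Zuhair, Widad) there are 6 shares of (2/9)/6 = 1/27 each.
Living: Amira, Bashir, Nabil, Samir, Zuhair, and Widad — each takes 1/27.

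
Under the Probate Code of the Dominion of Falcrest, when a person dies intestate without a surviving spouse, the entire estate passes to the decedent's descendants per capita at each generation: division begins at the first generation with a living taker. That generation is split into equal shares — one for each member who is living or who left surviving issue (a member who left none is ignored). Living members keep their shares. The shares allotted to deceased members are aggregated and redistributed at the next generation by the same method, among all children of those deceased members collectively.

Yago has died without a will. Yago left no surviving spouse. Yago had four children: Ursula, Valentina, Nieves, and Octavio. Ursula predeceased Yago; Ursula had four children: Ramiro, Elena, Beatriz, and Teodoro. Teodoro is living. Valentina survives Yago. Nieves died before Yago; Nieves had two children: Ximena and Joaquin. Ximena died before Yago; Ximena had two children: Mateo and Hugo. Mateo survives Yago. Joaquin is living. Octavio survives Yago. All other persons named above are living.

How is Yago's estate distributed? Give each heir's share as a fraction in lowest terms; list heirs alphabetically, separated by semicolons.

Beatriz 1/12; Elena 1/12; Hugo 1/24; Joaquin 1/12; Mateo 1/24; Octavio 1/4; Ramiro 1/12; Teodoro 1/12; Valentina 1/4

There is no surviving spouse, so the entire estate passes to Yago's descendants per capita at each generation.
At generation 1 (Ursula, Valentina, Nieves, Octavio) there are 4 shares of (1)/4 = 1/4 each.
Living: Valentina and Octavio — each takes 1/4.
Deceased: Ursula and Nieves. Their combined 1/2 is pooled and carried to generation 2.
At generation 2 (Ramiro, Elena, Beatriz, Teodoro, Ximena, Joaquin) there are 6 shares of (1/2)/6 = 1/12 each.
Living: Ramiro, Elena, Beatriz, Teodoro, and Joaquin — each takes 1/12.
Deceased: Ximena. That 1/12 share is carried to generation 3.
At generation 3 (Mateo, Hugo) there are 2 shares of (1/12)/2 = 1/24 each.
Living: Mateo and Hugo — each takes 1/24.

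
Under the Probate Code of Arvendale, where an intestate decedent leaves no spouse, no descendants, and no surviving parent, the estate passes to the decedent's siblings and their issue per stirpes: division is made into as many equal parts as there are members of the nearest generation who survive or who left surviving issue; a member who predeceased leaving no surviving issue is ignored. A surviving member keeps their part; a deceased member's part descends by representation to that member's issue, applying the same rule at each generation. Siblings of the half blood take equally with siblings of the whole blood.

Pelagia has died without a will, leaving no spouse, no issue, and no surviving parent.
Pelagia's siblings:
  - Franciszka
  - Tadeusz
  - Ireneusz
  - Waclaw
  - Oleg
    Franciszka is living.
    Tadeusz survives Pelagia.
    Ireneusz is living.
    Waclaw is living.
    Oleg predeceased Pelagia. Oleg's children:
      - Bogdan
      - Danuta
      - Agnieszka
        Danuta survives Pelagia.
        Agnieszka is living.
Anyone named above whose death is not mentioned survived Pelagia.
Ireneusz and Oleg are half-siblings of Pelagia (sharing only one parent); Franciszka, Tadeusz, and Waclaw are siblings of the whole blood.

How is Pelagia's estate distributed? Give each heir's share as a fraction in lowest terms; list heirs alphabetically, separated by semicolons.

Agnieszka 1/15; Bogdan 1/15; Danuta 1/15; Franciszka 1/5; Ireneusz 1/5; Tadeusz 1/5; Waclaw 1/5

No spouse, descendants, or parent survives, so the estate passes to Pelagia's siblings per stirpes.
Half-blood and whole-blood siblings take equally under the stated rule.
The estate is divided into 5 equal shares of 1/5 among Franciszka, Tadeusz, Ireneusz, Waclaw, Oleg.
Franciszka is living and takes 1/5.
Tadeusz is living and takes 1/5.
Ireneusz is living and takes 1/5.
Waclaw is living and takes 1/5.
Oleg predeceased; the 1/5 allotted to Oleg's branch passes to Oleg's issue by representation.
The 1/5 is divided into 3 equal shares of 1/15 among Bogdan, Danuta, Agnieszka.
Bogdan is living and takes 1/15.
Danuta is living and takes 1/15.
Agnieszka is living and takes 1/15.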